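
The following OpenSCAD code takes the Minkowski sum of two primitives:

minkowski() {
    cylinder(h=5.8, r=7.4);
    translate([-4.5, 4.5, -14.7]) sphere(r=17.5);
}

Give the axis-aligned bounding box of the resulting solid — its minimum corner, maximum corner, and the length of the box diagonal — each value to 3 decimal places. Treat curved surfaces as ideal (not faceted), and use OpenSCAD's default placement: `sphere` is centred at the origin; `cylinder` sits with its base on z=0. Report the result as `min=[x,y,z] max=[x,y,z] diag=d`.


min=[-29.400,-20.400,-32.200] max=[20.400,29.400,8.600] diag=81.392

A = translate([-4.5, 4.5, -14.7]) sphere(r=17.5) → bbox [-22,-13,-32.2] .. [13,22,2.8]
B = cylinder(h=5.8, r=7.4) → bbox [-7.4,-7.4,0] .. [7.4,7.4,5.8]
lo = A.lo+B.lo = [-22-7.4, -13-7.4, -32.2+0] = [-29.400,-20.400,-32.200]
hi = A.hi+B.hi = [13+7.4, 22+7.4, 2.8+5.8] = [20.400,29.400,8.600]
diag = √(49.8²+49.8²+40.8²) = √6624.72 = 81.392


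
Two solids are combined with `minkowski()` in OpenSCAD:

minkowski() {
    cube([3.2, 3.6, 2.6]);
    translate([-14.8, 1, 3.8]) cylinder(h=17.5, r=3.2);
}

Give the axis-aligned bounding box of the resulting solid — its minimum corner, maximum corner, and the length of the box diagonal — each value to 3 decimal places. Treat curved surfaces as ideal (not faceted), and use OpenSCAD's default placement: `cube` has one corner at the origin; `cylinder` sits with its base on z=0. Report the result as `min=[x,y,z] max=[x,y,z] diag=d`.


A = translate([-14.8, 1, 3.8]) cylinder(h=17.5, r=3.2) → bbox [-18,-2.2,3.8] .. [-11.6,4.2,21.3]
B = cube([3.2, 3.6, 2.6]) → bbox [0,0,0] .. [3.2,3.6,2.6]
lo = A.lo+B.lo = [-18+0, -2.2+0, 3.8+0] = [-18.000,-2.200,3.800]
hi = A.hi+B.hi = [-11.6+3.2, 4.2+3.6, 21.3+2.6] = [-8.400,7.800,23.900]
diag = √(9.6²+10²+20.1²) = √596.17 = 24.417

min=[-18.000,-2.200,3.800] max=[-8.400,7.800,23.900] diag=24.417


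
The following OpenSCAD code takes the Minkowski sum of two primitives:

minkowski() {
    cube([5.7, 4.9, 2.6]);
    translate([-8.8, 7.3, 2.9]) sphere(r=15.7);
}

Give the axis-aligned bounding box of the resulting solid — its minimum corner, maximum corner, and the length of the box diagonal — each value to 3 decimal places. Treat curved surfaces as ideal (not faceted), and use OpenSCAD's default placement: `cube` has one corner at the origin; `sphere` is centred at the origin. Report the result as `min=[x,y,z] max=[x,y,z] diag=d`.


min=[-24.500,-8.400,-12.800] max=[12.600,27.900,21.200] diag=62.049

A = translate([-8.8, 7.3, 2.9]) sphere(r=15.7) → bbox [-24.5,-8.4,-12.8] .. [6.9,23,18.6]
B = cube([5.7, 4.9, 2.6]) → bbox [0,0,0] .. [5.7,4.9,2.6]
lo = A.lo+B.lo = [-24.5+0, -8.4+0, -12.8+0] = [-24.500,-8.400,-12.800]
hi = A.hi+B.hi = [6.9+5.7, 23+4.9, 18.6+2.6] = [12.600,27.900,21.200]
diag = √(37.1²+36.3²+34²) = √3850.1 = 62.049


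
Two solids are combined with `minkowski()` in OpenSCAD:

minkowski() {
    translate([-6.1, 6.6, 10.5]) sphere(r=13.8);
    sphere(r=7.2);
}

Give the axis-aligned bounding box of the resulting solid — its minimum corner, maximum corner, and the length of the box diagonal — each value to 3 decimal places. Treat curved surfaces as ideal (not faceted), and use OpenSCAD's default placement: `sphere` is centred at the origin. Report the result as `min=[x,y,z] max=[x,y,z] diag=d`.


A = translate([-6.1, 6.6, 10.5]) sphere(r=13.8) → bbox [-19.9,-7.2,-3.3] .. [7.7,20.4,24.3]
B = sphere(r=7.2) → bbox [-7.2,-7.2,-7.2] .. [7.2,7.2,7.2]
lo = A.lo+B.lo = [-19.9-7.2, -7.2-7.2, -3.3-7.2] = [-27.100,-14.400,-10.500]
hi = A.hi+B.hi = [7.7+7.2, 20.4+7.2, 24.3+7.2] = [14.900,27.600,31.500]
diag = √(42²+42²+42²) = √5292 = 72.746

min=[-27.100,-14.400,-10.500] max=[14.900,27.600,31.500] diag=72.746


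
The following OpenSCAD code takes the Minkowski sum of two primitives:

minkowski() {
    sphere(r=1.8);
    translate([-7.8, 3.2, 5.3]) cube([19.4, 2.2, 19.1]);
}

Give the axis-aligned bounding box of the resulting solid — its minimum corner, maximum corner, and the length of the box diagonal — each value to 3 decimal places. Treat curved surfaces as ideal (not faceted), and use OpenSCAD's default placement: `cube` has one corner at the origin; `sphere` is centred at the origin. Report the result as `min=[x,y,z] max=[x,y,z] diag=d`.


min=[-9.600,1.400,3.500] max=[13.400,7.200,26.200] diag=32.832

A = translate([-7.8, 3.2, 5.3]) cube([19.4, 2.2, 19.1]) → bbox [-7.8,3.2,5.3] .. [11.6,5.4,24.4]
B = sphere(r=1.8) → bbox [-1.8,-1.8,-1.8] .. [1.8,1.8,1.8]
lo = A.lo+B.lo = [-7.8-1.8, 3.2-1.8, 5.3-1.8] = [-9.600,1.400,3.500]
hi = A.hi+B.hi = [11.6+1.8, 5.4+1.8, 24.4+1.8] = [13.400,7.200,26.200]
diag = √(23²+5.8²+22.7²) = √1077.93 = 32.832


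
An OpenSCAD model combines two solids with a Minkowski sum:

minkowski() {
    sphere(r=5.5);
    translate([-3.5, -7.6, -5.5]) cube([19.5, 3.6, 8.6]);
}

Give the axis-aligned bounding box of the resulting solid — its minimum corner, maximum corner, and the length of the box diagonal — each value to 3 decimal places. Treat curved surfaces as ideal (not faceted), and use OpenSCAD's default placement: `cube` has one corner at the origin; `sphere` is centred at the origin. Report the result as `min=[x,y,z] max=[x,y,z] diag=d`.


min=[-9.000,-13.100,-11.000] max=[21.500,1.500,8.600] diag=39.084

A = translate([-3.5, -7.6, -5.5]) cube([19.5, 3.6, 8.6]) → bbox [-3.5,-7.6,-5.5] .. [16,-4,3.1]
B = sphere(r=5.5) → bbox [-5.5,-5.5,-5.5] .. [5.5,5.5,5.5]
lo = A.lo+B.lo = [-3.5-5.5, -7.6-5.5, -5.5-5.5] = [-9.000,-13.100,-11.000]
hi = A.hi+B.hi = [16+5.5, -4+5.5, 3.1+5.5] = [21.500,1.500,8.600]
diag = √(30.5²+14.6²+19.6²) = √1527.57 = 39.084


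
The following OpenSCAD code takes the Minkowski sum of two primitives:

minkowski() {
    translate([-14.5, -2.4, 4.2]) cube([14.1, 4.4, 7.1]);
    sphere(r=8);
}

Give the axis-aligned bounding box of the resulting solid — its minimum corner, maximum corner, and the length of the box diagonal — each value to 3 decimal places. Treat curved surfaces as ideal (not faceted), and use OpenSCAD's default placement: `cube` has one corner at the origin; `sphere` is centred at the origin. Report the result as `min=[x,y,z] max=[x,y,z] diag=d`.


min=[-22.500,-10.400,-3.800] max=[7.600,10.000,19.300] diag=43.079

A = translate([-14.5, -2.4, 4.2]) cube([14.1, 4.4, 7.1]) → bbox [-14.5,-2.4,4.2] .. [-0.4,2,11.3]
B = sphere(r=8) → bbox [-8,-8,-8] .. [8,8,8]
lo = A.lo+B.lo = [-14.5-8, -2.4-8, 4.2-8] = [-22.500,-10.400,-3.800]
hi = A.hi+B.hi = [-0.4+8, 2+8, 11.3+8] = [7.600,10.000,19.300]
diag = √(30.1²+20.4²+23.1²) = √1855.78 = 43.079


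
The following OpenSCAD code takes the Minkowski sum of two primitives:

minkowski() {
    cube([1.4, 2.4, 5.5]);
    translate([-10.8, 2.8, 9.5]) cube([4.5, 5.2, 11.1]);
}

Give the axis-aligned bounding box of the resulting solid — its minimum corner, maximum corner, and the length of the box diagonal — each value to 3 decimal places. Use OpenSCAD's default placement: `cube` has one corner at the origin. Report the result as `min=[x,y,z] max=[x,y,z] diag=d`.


min=[-10.800,2.800,9.500] max=[-4.900,10.400,26.100] diag=19.187

A = translate([-10.8, 2.8, 9.5]) cube([4.5, 5.2, 11.1]) → bbox [-10.8,2.8,9.5] .. [-6.3,8,20.6]
B = cube([1.4, 2.4, 5.5]) → bbox [0,0,0] .. [1.4,2.4,5.5]
lo = A.lo+B.lo = [-10.8+0, 2.8+0, 9.5+0] = [-10.800,2.800,9.500]
hi = A.hi+B.hi = [-6.3+1.4, 8+2.4, 20.6+5.5] = [-4.900,10.400,26.100]
diag = √(5.9²+7.6²+16.6²) = √368.13 = 19.187


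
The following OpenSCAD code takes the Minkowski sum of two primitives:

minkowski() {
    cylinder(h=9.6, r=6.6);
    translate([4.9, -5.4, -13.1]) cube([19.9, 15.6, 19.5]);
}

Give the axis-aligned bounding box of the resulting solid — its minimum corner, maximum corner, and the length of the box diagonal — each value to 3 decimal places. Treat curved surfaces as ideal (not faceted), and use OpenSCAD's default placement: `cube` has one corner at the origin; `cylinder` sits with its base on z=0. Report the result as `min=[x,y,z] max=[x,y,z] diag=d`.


A = translate([4.9, -5.4, -13.1]) cube([19.9, 15.6, 19.5]) → bbox [4.9,-5.4,-13.1] .. [24.8,10.2,6.4]
B = cylinder(h=9.6, r=6.6) → bbox [-6.6,-6.6,0] .. [6.6,6.6,9.6]
lo = A.lo+B.lo = [4.9-6.6, -5.4-6.6, -13.1+0] = [-1.700,-12.000,-13.100]
hi = A.hi+B.hi = [24.8+6.6, 10.2+6.6, 6.4+9.6] = [31.400,16.800,16.000]
diag = √(33.1²+28.8²+29.1²) = √2771.86 = 52.648

min=[-1.700,-12.000,-13.100] max=[31.400,16.800,16.000] diag=52.648


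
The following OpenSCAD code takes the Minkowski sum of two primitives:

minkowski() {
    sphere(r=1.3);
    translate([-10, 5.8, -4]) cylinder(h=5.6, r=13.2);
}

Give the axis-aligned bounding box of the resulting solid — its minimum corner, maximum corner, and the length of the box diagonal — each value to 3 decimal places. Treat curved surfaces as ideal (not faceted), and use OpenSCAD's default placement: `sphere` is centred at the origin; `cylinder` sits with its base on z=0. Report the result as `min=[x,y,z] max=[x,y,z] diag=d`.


A = translate([-10, 5.8, -4]) cylinder(h=5.6, r=13.2) → bbox [-23.2,-7.4,-4] .. [3.2,19,1.6]
B = sphere(r=1.3) → bbox [-1.3,-1.3,-1.3] .. [1.3,1.3,1.3]
lo = A.lo+B.lo = [-23.2-1.3, -7.4-1.3, -4-1.3] = [-24.500,-8.700,-5.300]
hi = A.hi+B.hi = [3.2+1.3, 19+1.3, 1.6+1.3] = [4.500,20.300,2.900]
diag = √(29²+29²+8.2²) = √1749.24 = 41.824

min=[-24.500,-8.700,-5.300] max=[4.500,20.300,2.900] diag=41.824


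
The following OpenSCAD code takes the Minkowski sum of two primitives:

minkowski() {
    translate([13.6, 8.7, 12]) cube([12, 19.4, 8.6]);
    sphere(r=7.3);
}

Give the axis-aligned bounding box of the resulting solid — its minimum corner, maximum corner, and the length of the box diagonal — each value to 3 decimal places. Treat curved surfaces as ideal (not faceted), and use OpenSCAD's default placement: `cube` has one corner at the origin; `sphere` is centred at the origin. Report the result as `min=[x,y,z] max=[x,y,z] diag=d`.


min=[6.300,1.400,4.700] max=[32.900,35.400,27.900] diag=49.008

A = translate([13.6, 8.7, 12]) cube([12, 19.4, 8.6]) → bbox [13.6,8.7,12] .. [25.6,28.1,20.6]
B = sphere(r=7.3) → bbox [-7.3,-7.3,-7.3] .. [7.3,7.3,7.3]
lo = A.lo+B.lo = [13.6-7.3, 8.7-7.3, 12-7.3] = [6.300,1.400,4.700]
hi = A.hi+B.hi = [25.6+7.3, 28.1+7.3, 20.6+7.3] = [32.900,35.400,27.900]
diag = √(26.6²+34²+23.2²) = √2401.8 = 49.008


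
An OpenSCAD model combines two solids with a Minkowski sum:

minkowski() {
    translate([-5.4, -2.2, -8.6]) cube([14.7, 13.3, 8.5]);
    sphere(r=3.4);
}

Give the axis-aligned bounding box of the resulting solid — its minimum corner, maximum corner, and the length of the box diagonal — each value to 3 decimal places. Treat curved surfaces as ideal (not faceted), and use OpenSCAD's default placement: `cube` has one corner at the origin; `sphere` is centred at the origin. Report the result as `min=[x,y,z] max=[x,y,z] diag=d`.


A = translate([-5.4, -2.2, -8.6]) cube([14.7, 13.3, 8.5]) → bbox [-5.4,-2.2,-8.6] .. [9.3,11.1,-0.1]
B = sphere(r=3.4) → bbox [-3.4,-3.4,-3.4] .. [3.4,3.4,3.4]
lo = A.lo+B.lo = [-5.4-3.4, -2.2-3.4, -8.6-3.4] = [-8.800,-5.600,-12.000]
hi = A.hi+B.hi = [9.3+3.4, 11.1+3.4, -0.1+3.4] = [12.700,14.500,3.300]
diag = √(21.5²+20.1²+15.3²) = √1100.35 = 33.172

min=[-8.800,-5.600,-12.000] max=[12.700,14.500,3.300] diag=33.172


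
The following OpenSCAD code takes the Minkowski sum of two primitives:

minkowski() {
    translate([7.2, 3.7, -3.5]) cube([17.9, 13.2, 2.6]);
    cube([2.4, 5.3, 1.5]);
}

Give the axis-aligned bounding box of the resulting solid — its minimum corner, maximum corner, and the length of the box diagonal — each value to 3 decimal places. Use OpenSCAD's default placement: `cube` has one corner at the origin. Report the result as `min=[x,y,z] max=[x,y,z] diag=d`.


min=[7.200,3.700,-3.500] max=[27.500,22.200,0.600] diag=27.770

A = translate([7.2, 3.7, -3.5]) cube([17.9, 13.2, 2.6]) → bbox [7.2,3.7,-3.5] .. [25.1,16.9,-0.9]
B = cube([2.4, 5.3, 1.5]) → bbox [0,0,0] .. [2.4,5.3,1.5]
lo = A.lo+B.lo = [7.2+0, 3.7+0, -3.5+0] = [7.200,3.700,-3.500]
hi = A.hi+B.hi = [25.1+2.4, 16.9+5.3, -0.9+1.5] = [27.500,22.200,0.600]
diag = √(20.3²+18.5²+4.1²) = √771.15 = 27.770


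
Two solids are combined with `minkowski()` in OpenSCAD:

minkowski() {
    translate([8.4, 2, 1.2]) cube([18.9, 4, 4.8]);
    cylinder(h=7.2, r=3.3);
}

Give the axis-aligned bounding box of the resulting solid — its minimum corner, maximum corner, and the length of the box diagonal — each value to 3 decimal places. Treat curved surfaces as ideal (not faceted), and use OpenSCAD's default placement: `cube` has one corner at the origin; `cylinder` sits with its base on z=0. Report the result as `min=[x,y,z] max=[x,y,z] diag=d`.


A = translate([8.4, 2, 1.2]) cube([18.9, 4, 4.8]) → bbox [8.4,2,1.2] .. [27.3,6,6]
B = cylinder(h=7.2, r=3.3) → bbox [-3.3,-3.3,0] .. [3.3,3.3,7.2]
lo = A.lo+B.lo = [8.4-3.3, 2-3.3, 1.2+0] = [5.100,-1.300,1.200]
hi = A.hi+B.hi = [27.3+3.3, 6+3.3, 6+7.2] = [30.600,9.300,13.200]
diag = √(25.5²+10.6²+12²) = √906.61 = 30.110

min=[5.100,-1.300,1.200] max=[30.600,9.300,13.200] diag=30.110


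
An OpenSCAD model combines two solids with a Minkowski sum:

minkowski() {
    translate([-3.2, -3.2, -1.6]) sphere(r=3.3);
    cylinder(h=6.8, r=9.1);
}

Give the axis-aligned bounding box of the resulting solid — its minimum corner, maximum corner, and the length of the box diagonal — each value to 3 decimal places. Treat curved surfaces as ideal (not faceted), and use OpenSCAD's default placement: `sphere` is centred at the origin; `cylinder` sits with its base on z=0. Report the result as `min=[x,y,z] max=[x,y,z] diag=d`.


A = translate([-3.2, -3.2, -1.6]) sphere(r=3.3) → bbox [-6.5,-6.5,-4.9] .. [0.1,0.1,1.7]
B = cylinder(h=6.8, r=9.1) → bbox [-9.1,-9.1,0] .. [9.1,9.1,6.8]
lo = A.lo+B.lo = [-6.5-9.1, -6.5-9.1, -4.9+0] = [-15.600,-15.600,-4.900]
hi = A.hi+B.hi = [0.1+9.1, 0.1+9.1, 1.7+6.8] = [9.200,9.200,8.500]
diag = √(24.8²+24.8²+13.4²) = √1409.64 = 37.545

min=[-15.600,-15.600,-4.900] max=[9.200,9.200,8.500] diag=37.545


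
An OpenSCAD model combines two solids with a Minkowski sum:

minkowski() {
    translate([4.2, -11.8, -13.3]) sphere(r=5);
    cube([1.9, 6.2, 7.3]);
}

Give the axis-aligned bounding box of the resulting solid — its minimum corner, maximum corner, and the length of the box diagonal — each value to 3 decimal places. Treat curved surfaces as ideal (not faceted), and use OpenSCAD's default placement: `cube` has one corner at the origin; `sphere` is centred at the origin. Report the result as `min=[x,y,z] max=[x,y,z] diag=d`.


A = translate([4.2, -11.8, -13.3]) sphere(r=5) → bbox [-0.8,-16.8,-18.3] .. [9.2,-6.8,-8.3]
B = cube([1.9, 6.2, 7.3]) → bbox [0,0,0] .. [1.9,6.2,7.3]
lo = A.lo+B.lo = [-0.8+0, -16.8+0, -18.3+0] = [-0.800,-16.800,-18.300]
hi = A.hi+B.hi = [9.2+1.9, -6.8+6.2, -8.3+7.3] = [11.100,-0.600,-1.000]
diag = √(11.9²+16.2²+17.3²) = √703.34 = 26.521

min=[-0.800,-16.800,-18.300] max=[11.100,-0.600,-1.000] diag=26.521


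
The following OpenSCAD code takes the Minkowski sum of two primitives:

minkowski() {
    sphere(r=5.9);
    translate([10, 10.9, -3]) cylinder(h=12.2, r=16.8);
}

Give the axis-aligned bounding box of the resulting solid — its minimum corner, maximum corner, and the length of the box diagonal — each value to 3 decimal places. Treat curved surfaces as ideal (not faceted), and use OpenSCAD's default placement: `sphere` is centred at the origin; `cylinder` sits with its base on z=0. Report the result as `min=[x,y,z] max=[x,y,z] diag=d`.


min=[-12.700,-11.800,-8.900] max=[32.700,33.600,15.100] diag=68.544

A = translate([10, 10.9, -3]) cylinder(h=12.2, r=16.8) → bbox [-6.8,-5.9,-3] .. [26.8,27.7,9.2]
B = sphere(r=5.9) → bbox [-5.9,-5.9,-5.9] .. [5.9,5.9,5.9]
lo = A.lo+B.lo = [-6.8-5.9, -5.9-5.9, -3-5.9] = [-12.700,-11.800,-8.900]
hi = A.hi+B.hi = [26.8+5.9, 27.7+5.9, 9.2+5.9] = [32.700,33.600,15.100]
diag = √(45.4²+45.4²+24²) = √4698.32 = 68.544


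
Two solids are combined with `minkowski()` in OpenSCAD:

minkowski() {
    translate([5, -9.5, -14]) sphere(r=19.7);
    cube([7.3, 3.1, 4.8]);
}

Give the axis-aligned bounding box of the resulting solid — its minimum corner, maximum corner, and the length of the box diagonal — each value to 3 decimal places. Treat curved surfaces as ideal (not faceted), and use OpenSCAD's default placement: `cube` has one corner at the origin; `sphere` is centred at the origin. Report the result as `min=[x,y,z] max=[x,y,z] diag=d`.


min=[-14.700,-29.200,-33.700] max=[32.000,13.300,10.500] diag=77.076

A = translate([5, -9.5, -14]) sphere(r=19.7) → bbox [-14.7,-29.2,-33.7] .. [24.7,10.2,5.7]
B = cube([7.3, 3.1, 4.8]) → bbox [0,0,0] .. [7.3,3.1,4.8]
lo = A.lo+B.lo = [-14.7+0, -29.2+0, -33.7+0] = [-14.700,-29.200,-33.700]
hi = A.hi+B.hi = [24.7+7.3, 10.2+3.1, 5.7+4.8] = [32.000,13.300,10.500]
diag = √(46.7²+42.5²+44.2²) = √5940.78 = 77.076


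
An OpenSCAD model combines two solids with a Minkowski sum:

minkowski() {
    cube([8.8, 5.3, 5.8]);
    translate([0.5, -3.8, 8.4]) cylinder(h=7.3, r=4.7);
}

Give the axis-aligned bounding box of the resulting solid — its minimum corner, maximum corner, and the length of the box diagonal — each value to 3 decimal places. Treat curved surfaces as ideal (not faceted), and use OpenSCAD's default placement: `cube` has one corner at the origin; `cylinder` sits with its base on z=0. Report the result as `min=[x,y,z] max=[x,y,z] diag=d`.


min=[-4.200,-8.500,8.400] max=[14.000,6.200,21.500] diag=26.813

A = translate([0.5, -3.8, 8.4]) cylinder(h=7.3, r=4.7) → bbox [-4.2,-8.5,8.4] .. [5.2,0.9,15.7]
B = cube([8.8, 5.3, 5.8]) → bbox [0,0,0] .. [8.8,5.3,5.8]
lo = A.lo+B.lo = [-4.2+0, -8.5+0, 8.4+0] = [-4.200,-8.500,8.400]
hi = A.hi+B.hi = [5.2+8.8, 0.9+5.3, 15.7+5.8] = [14.000,6.200,21.500]
diag = √(18.2²+14.7²+13.1²) = √718.94 = 26.813


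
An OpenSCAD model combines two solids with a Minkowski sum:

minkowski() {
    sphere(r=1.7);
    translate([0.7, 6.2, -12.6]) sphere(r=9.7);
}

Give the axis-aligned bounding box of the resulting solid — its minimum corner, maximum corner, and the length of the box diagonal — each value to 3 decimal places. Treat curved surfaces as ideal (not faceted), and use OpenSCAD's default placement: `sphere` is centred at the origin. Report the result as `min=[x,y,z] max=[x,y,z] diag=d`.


A = translate([0.7, 6.2, -12.6]) sphere(r=9.7) → bbox [-9,-3.5,-22.3] .. [10.4,15.9,-2.9]
B = sphere(r=1.7) → bbox [-1.7,-1.7,-1.7] .. [1.7,1.7,1.7]
lo = A.lo+B.lo = [-9-1.7, -3.5-1.7, -22.3-1.7] = [-10.700,-5.200,-24.000]
hi = A.hi+B.hi = [10.4+1.7, 15.9+1.7, -2.9+1.7] = [12.100,17.600,-1.200]
diag = √(22.8²+22.8²+22.8²) = √1559.52 = 39.491

min=[-10.700,-5.200,-24.000] max=[12.100,17.600,-1.200] diag=39.491


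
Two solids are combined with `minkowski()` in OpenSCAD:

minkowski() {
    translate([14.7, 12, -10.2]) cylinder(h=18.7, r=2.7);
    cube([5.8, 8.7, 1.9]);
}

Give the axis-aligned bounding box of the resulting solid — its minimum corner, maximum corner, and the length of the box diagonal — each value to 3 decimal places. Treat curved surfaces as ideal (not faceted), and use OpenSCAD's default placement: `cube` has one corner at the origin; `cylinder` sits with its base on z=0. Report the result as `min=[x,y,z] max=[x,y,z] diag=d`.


min=[12.000,9.300,-10.200] max=[23.200,23.400,10.400] diag=27.361

A = translate([14.7, 12, -10.2]) cylinder(h=18.7, r=2.7) → bbox [12,9.3,-10.2] .. [17.4,14.7,8.5]
B = cube([5.8, 8.7, 1.9]) → bbox [0,0,0] .. [5.8,8.7,1.9]
lo = A.lo+B.lo = [12+0, 9.3+0, -10.2+0] = [12.000,9.300,-10.200]
hi = A.hi+B.hi = [17.4+5.8, 14.7+8.7, 8.5+1.9] = [23.200,23.400,10.400]
diag = √(11.2²+14.1²+20.6²) = √748.61 = 27.361


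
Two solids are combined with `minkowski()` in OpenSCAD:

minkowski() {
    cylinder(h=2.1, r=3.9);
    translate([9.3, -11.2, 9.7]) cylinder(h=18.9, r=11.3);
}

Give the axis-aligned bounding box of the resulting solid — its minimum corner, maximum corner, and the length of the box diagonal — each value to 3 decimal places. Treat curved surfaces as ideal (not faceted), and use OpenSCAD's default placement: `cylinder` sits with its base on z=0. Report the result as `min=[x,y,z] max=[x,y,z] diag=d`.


min=[-5.900,-26.400,9.700] max=[24.500,4.000,30.700] diag=47.847

A = translate([9.3, -11.2, 9.7]) cylinder(h=18.9, r=11.3) → bbox [-2,-22.5,9.7] .. [20.6,0.1,28.6]
B = cylinder(h=2.1, r=3.9) → bbox [-3.9,-3.9,0] .. [3.9,3.9,2.1]
lo = A.lo+B.lo = [-2-3.9, -22.5-3.9, 9.7+0] = [-5.900,-26.400,9.700]
hi = A.hi+B.hi = [20.6+3.9, 0.1+3.9, 28.6+2.1] = [24.500,4.000,30.700]
diag = √(30.4²+30.4²+21²) = √2289.32 = 47.847


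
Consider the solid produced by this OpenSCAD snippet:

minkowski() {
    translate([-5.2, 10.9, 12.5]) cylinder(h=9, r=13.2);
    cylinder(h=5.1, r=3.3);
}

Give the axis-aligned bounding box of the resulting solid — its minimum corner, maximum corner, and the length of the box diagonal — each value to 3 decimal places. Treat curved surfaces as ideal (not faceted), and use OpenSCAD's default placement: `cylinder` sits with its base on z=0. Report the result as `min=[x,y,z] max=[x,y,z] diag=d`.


A = translate([-5.2, 10.9, 12.5]) cylinder(h=9, r=13.2) → bbox [-18.4,-2.3,12.5] .. [8,24.1,21.5]
B = cylinder(h=5.1, r=3.3) → bbox [-3.3,-3.3,0] .. [3.3,3.3,5.1]
lo = A.lo+B.lo = [-18.4-3.3, -2.3-3.3, 12.5+0] = [-21.700,-5.600,12.500]
hi = A.hi+B.hi = [8+3.3, 24.1+3.3, 21.5+5.1] = [11.300,27.400,26.600]
diag = √(33²+33²+14.1²) = √2376.81 = 48.753

min=[-21.700,-5.600,12.500] max=[11.300,27.400,26.600] diag=48.753


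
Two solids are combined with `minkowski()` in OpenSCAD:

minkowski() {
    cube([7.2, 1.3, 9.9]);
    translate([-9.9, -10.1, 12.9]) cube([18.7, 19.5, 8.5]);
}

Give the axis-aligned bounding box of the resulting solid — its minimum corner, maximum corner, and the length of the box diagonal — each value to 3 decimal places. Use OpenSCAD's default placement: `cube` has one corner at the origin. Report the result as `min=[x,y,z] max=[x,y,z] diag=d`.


min=[-9.900,-10.100,12.900] max=[16.000,10.700,31.300] diag=37.974

A = translate([-9.9, -10.1, 12.9]) cube([18.7, 19.5, 8.5]) → bbox [-9.9,-10.1,12.9] .. [8.8,9.4,21.4]
B = cube([7.2, 1.3, 9.9]) → bbox [0,0,0] .. [7.2,1.3,9.9]
lo = A.lo+B.lo = [-9.9+0, -10.1+0, 12.9+0] = [-9.900,-10.100,12.900]
hi = A.hi+B.hi = [8.8+7.2, 9.4+1.3, 21.4+9.9] = [16.000,10.700,31.300]
diag = √(25.9²+20.8²+18.4²) = √1442.01 = 37.974


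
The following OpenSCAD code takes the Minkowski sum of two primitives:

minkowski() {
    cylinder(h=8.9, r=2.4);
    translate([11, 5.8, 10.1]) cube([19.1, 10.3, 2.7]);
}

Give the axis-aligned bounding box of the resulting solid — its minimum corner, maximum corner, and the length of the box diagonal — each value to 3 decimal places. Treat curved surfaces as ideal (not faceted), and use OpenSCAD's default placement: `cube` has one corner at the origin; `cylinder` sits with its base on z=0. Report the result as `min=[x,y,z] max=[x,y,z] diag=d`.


A = translate([11, 5.8, 10.1]) cube([19.1, 10.3, 2.7]) → bbox [11,5.8,10.1] .. [30.1,16.1,12.8]
B = cylinder(h=8.9, r=2.4) → bbox [-2.4,-2.4,0] .. [2.4,2.4,8.9]
lo = A.lo+B.lo = [11-2.4, 5.8-2.4, 10.1+0] = [8.600,3.400,10.100]
hi = A.hi+B.hi = [30.1+2.4, 16.1+2.4, 12.8+8.9] = [32.500,18.500,21.700]
diag = √(23.9²+15.1²+11.6²) = √933.78 = 30.558

min=[8.600,3.400,10.100] max=[32.500,18.500,21.700] diag=30.558


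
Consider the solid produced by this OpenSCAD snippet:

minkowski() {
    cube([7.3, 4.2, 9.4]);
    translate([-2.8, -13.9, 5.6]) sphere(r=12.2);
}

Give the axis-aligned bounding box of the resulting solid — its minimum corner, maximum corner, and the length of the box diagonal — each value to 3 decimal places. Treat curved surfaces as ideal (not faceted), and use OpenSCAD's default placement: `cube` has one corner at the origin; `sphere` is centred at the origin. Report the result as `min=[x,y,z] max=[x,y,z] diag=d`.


min=[-15.000,-26.100,-6.600] max=[16.700,2.500,27.200] diag=54.454

A = translate([-2.8, -13.9, 5.6]) sphere(r=12.2) → bbox [-15,-26.1,-6.6] .. [9.4,-1.7,17.8]
B = cube([7.3, 4.2, 9.4]) → bbox [0,0,0] .. [7.3,4.2,9.4]
lo = A.lo+B.lo = [-15+0, -26.1+0, -6.6+0] = [-15.000,-26.100,-6.600]
hi = A.hi+B.hi = [9.4+7.3, -1.7+4.2, 17.8+9.4] = [16.700,2.500,27.200]
diag = √(31.7²+28.6²+33.8²) = √2965.29 = 54.454


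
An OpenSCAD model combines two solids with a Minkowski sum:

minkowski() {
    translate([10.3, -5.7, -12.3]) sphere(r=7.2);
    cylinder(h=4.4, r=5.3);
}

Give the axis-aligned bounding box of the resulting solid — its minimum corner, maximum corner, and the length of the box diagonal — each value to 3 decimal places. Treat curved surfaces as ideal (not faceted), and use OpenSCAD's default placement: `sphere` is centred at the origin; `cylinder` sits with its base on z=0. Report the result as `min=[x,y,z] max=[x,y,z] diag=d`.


A = translate([10.3, -5.7, -12.3]) sphere(r=7.2) → bbox [3.1,-12.9,-19.5] .. [17.5,1.5,-5.1]
B = cylinder(h=4.4, r=5.3) → bbox [-5.3,-5.3,0] .. [5.3,5.3,4.4]
lo = A.lo+B.lo = [3.1-5.3, -12.9-5.3, -19.5+0] = [-2.200,-18.200,-19.500]
hi = A.hi+B.hi = [17.5+5.3, 1.5+5.3, -5.1+4.4] = [22.800,6.800,-0.700]
diag = √(25²+25²+18.8²) = √1603.44 = 40.043

min=[-2.200,-18.200,-19.500] max=[22.800,6.800,-0.700] diag=40.043


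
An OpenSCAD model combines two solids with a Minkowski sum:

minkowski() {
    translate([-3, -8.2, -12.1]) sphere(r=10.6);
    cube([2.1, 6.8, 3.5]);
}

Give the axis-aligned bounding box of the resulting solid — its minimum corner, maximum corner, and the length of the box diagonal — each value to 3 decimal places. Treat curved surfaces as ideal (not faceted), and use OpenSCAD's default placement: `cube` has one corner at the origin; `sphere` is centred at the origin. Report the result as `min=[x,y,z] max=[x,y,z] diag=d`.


A = translate([-3, -8.2, -12.1]) sphere(r=10.6) → bbox [-13.6,-18.8,-22.7] .. [7.6,2.4,-1.5]
B = cube([2.1, 6.8, 3.5]) → bbox [0,0,0] .. [2.1,6.8,3.5]
lo = A.lo+B.lo = [-13.6+0, -18.8+0, -22.7+0] = [-13.600,-18.800,-22.700]
hi = A.hi+B.hi = [7.6+2.1, 2.4+6.8, -1.5+3.5] = [9.700,9.200,2.000]
diag = √(23.3²+28²+24.7²) = √1936.98 = 44.011

min=[-13.600,-18.800,-22.700] max=[9.700,9.200,2.000] diag=44.011


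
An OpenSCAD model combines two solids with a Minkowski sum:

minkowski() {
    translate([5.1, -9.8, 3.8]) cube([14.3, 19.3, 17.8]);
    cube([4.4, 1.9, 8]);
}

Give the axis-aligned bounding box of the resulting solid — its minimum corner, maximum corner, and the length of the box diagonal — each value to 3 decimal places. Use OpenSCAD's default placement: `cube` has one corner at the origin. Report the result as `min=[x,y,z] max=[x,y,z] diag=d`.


min=[5.100,-9.800,3.800] max=[23.800,11.400,29.600] diag=38.272

A = translate([5.1, -9.8, 3.8]) cube([14.3, 19.3, 17.8]) → bbox [5.1,-9.8,3.8] .. [19.4,9.5,21.6]
B = cube([4.4, 1.9, 8]) → bbox [0,0,0] .. [4.4,1.9,8]
lo = A.lo+B.lo = [5.1+0, -9.8+0, 3.8+0] = [5.100,-9.800,3.800]
hi = A.hi+B.hi = [19.4+4.4, 9.5+1.9, 21.6+8] = [23.800,11.400,29.600]
diag = √(18.7²+21.2²+25.8²) = √1464.77 = 38.272


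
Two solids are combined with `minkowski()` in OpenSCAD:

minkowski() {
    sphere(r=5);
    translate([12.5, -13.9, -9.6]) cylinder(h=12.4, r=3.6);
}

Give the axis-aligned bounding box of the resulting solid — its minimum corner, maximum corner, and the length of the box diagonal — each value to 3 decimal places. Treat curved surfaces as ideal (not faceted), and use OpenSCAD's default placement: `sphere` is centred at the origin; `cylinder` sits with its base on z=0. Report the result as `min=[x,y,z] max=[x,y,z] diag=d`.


A = translate([12.5, -13.9, -9.6]) cylinder(h=12.4, r=3.6) → bbox [8.9,-17.5,-9.6] .. [16.1,-10.3,2.8]
B = sphere(r=5) → bbox [-5,-5,-5] .. [5,5,5]
lo = A.lo+B.lo = [8.9-5, -17.5-5, -9.6-5] = [3.900,-22.500,-14.600]
hi = A.hi+B.hi = [16.1+5, -10.3+5, 2.8+5] = [21.100,-5.300,7.800]
diag = √(17.2²+17.2²+22.4²) = √1093.44 = 33.067

min=[3.900,-22.500,-14.600] max=[21.100,-5.300,7.800] diag=33.067


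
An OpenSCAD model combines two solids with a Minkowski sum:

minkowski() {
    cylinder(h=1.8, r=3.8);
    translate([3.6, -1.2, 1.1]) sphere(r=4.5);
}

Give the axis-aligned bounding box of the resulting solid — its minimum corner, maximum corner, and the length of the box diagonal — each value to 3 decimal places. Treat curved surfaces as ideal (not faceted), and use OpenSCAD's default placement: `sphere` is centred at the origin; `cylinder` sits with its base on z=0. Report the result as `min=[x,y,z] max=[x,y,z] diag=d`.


A = translate([3.6, -1.2, 1.1]) sphere(r=4.5) → bbox [-0.9,-5.7,-3.4] .. [8.1,3.3,5.6]
B = cylinder(h=1.8, r=3.8) → bbox [-3.8,-3.8,0] .. [3.8,3.8,1.8]
lo = A.lo+B.lo = [-0.9-3.8, -5.7-3.8, -3.4+0] = [-4.700,-9.500,-3.400]
hi = A.hi+B.hi = [8.1+3.8, 3.3+3.8, 5.6+1.8] = [11.900,7.100,7.400]
diag = √(16.6²+16.6²+10.8²) = √667.76 = 25.841

min=[-4.700,-9.500,-3.400] max=[11.900,7.100,7.400] diag=25.841


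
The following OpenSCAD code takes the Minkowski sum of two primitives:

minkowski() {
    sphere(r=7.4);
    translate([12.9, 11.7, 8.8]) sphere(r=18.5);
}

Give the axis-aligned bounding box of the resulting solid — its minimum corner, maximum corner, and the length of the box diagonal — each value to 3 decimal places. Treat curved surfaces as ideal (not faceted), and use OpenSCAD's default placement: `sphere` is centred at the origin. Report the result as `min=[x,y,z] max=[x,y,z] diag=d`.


A = translate([12.9, 11.7, 8.8]) sphere(r=18.5) → bbox [-5.6,-6.8,-9.7] .. [31.4,30.2,27.3]
B = sphere(r=7.4) → bbox [-7.4,-7.4,-7.4] .. [7.4,7.4,7.4]
lo = A.lo+B.lo = [-5.6-7.4, -6.8-7.4, -9.7-7.4] = [-13.000,-14.200,-17.100]
hi = A.hi+B.hi = [31.4+7.4, 30.2+7.4, 27.3+7.4] = [38.800,37.600,34.700]
diag = √(51.8²+51.8²+51.8²) = √8049.72 = 89.720

min=[-13.000,-14.200,-17.100] max=[38.800,37.600,34.700] diag=89.720


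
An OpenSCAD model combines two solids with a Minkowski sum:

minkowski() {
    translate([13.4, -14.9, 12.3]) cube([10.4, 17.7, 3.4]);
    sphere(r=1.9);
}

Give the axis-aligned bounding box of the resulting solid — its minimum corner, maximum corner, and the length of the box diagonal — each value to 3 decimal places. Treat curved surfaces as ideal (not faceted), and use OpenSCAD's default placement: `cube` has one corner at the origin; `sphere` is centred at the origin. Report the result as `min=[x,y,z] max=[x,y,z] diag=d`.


A = translate([13.4, -14.9, 12.3]) cube([10.4, 17.7, 3.4]) → bbox [13.4,-14.9,12.3] .. [23.8,2.8,15.7]
B = sphere(r=1.9) → bbox [-1.9,-1.9,-1.9] .. [1.9,1.9,1.9]
lo = A.lo+B.lo = [13.4-1.9, -14.9-1.9, 12.3-1.9] = [11.500,-16.800,10.400]
hi = A.hi+B.hi = [23.8+1.9, 2.8+1.9, 15.7+1.9] = [25.700,4.700,17.600]
diag = √(14.2²+21.5²+7.2²) = √715.73 = 26.753

min=[11.500,-16.800,10.400] max=[25.700,4.700,17.600] diag=26.753


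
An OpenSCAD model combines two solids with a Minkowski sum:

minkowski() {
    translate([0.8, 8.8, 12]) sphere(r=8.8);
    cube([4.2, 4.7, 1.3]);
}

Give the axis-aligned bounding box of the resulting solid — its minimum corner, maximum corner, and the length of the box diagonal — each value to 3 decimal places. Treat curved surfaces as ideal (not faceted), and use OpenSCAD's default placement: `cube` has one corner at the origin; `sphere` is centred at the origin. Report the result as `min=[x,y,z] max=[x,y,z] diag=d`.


A = translate([0.8, 8.8, 12]) sphere(r=8.8) → bbox [-8,0,3.2] .. [9.6,17.6,20.8]
B = cube([4.2, 4.7, 1.3]) → bbox [0,0,0] .. [4.2,4.7,1.3]
lo = A.lo+B.lo = [-8+0, 0+0, 3.2+0] = [-8.000,0.000,3.200]
hi = A.hi+B.hi = [9.6+4.2, 17.6+4.7, 20.8+1.3] = [13.800,22.300,22.100]
diag = √(21.8²+22.3²+18.9²) = √1329.74 = 36.466

min=[-8.000,0.000,3.200] max=[13.800,22.300,22.100] diag=36.466


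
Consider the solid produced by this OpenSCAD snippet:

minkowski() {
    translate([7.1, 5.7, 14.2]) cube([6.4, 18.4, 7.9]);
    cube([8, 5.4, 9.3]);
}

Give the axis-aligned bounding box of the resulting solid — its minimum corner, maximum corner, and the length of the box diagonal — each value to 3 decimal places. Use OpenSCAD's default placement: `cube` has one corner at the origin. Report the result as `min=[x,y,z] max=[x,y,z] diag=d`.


A = translate([7.1, 5.7, 14.2]) cube([6.4, 18.4, 7.9]) → bbox [7.1,5.7,14.2] .. [13.5,24.1,22.1]
B = cube([8, 5.4, 9.3]) → bbox [0,0,0] .. [8,5.4,9.3]
lo = A.lo+B.lo = [7.1+0, 5.7+0, 14.2+0] = [7.100,5.700,14.200]
hi = A.hi+B.hi = [13.5+8, 24.1+5.4, 22.1+9.3] = [21.500,29.500,31.400]
diag = √(14.4²+23.8²+17.2²) = √1069.64 = 32.705

min=[7.100,5.700,14.200] max=[21.500,29.500,31.400] diag=32.705


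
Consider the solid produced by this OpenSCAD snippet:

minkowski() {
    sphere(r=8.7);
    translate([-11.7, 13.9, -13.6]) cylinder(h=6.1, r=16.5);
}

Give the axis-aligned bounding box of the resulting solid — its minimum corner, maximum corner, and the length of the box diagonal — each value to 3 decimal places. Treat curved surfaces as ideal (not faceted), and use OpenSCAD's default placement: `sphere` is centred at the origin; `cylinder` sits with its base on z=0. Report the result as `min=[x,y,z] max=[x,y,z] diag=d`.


min=[-36.900,-11.300,-22.300] max=[13.500,39.100,1.200] diag=75.050

A = translate([-11.7, 13.9, -13.6]) cylinder(h=6.1, r=16.5) → bbox [-28.2,-2.6,-13.6] .. [4.8,30.4,-7.5]
B = sphere(r=8.7) → bbox [-8.7,-8.7,-8.7] .. [8.7,8.7,8.7]
lo = A.lo+B.lo = [-28.2-8.7, -2.6-8.7, -13.6-8.7] = [-36.900,-11.300,-22.300]
hi = A.hi+B.hi = [4.8+8.7, 30.4+8.7, -7.5+8.7] = [13.500,39.100,1.200]
diag = √(50.4²+50.4²+23.5²) = √5632.57 = 75.050


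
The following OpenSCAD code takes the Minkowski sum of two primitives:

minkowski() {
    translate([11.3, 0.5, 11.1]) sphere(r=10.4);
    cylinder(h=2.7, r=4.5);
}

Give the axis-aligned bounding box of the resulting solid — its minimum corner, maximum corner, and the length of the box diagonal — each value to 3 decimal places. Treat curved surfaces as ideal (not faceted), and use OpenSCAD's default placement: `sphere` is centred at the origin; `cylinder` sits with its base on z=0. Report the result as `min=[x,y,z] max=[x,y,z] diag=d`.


min=[-3.600,-14.400,0.700] max=[26.200,15.400,24.200] diag=48.253

A = translate([11.3, 0.5, 11.1]) sphere(r=10.4) → bbox [0.9,-9.9,0.7] .. [21.7,10.9,21.5]
B = cylinder(h=2.7, r=4.5) → bbox [-4.5,-4.5,0] .. [4.5,4.5,2.7]
lo = A.lo+B.lo = [0.9-4.5, -9.9-4.5, 0.7+0] = [-3.600,-14.400,0.700]
hi = A.hi+B.hi = [21.7+4.5, 10.9+4.5, 21.5+2.7] = [26.200,15.400,24.200]
diag = √(29.8²+29.8²+23.5²) = √2328.33 = 48.253


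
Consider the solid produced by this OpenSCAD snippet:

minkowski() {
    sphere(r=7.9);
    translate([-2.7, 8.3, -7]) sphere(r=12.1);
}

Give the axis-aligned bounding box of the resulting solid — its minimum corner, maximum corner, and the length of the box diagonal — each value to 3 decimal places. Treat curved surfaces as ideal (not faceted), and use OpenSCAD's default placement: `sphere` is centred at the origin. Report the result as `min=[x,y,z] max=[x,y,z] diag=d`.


A = translate([-2.7, 8.3, -7]) sphere(r=12.1) → bbox [-14.8,-3.8,-19.1] .. [9.4,20.4,5.1]
B = sphere(r=7.9) → bbox [-7.9,-7.9,-7.9] .. [7.9,7.9,7.9]
lo = A.lo+B.lo = [-14.8-7.9, -3.8-7.9, -19.1-7.9] = [-22.700,-11.700,-27.000]
hi = A.hi+B.hi = [9.4+7.9, 20.4+7.9, 5.1+7.9] = [17.300,28.300,13.000]
diag = √(40²+40²+40²) = √4800 = 69.282

min=[-22.700,-11.700,-27.000] max=[17.300,28.300,13.000] diag=69.282


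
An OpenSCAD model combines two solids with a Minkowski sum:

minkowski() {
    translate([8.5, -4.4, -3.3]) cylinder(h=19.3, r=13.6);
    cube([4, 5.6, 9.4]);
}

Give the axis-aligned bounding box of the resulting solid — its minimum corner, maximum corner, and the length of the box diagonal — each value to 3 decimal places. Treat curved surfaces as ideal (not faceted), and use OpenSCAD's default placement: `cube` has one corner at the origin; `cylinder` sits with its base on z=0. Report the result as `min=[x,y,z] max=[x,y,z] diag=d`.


min=[-5.100,-18.000,-3.300] max=[26.100,14.800,25.400] diag=53.600

A = translate([8.5, -4.4, -3.3]) cylinder(h=19.3, r=13.6) → bbox [-5.1,-18,-3.3] .. [22.1,9.2,16]
B = cube([4, 5.6, 9.4]) → bbox [0,0,0] .. [4,5.6,9.4]
lo = A.lo+B.lo = [-5.1+0, -18+0, -3.3+0] = [-5.100,-18.000,-3.300]
hi = A.hi+B.hi = [22.1+4, 9.2+5.6, 16+9.4] = [26.100,14.800,25.400]
diag = √(31.2²+32.8²+28.7²) = √2872.97 = 53.600


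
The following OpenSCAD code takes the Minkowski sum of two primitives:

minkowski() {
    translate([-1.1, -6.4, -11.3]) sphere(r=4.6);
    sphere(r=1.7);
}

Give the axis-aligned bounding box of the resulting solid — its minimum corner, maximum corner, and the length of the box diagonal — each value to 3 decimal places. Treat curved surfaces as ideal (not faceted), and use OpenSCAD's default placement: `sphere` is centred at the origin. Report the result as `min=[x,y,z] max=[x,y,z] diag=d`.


A = translate([-1.1, -6.4, -11.3]) sphere(r=4.6) → bbox [-5.7,-11,-15.9] .. [3.5,-1.8,-6.7]
B = sphere(r=1.7) → bbox [-1.7,-1.7,-1.7] .. [1.7,1.7,1.7]
lo = A.lo+B.lo = [-5.7-1.7, -11-1.7, -15.9-1.7] = [-7.400,-12.700,-17.600]
hi = A.hi+B.hi = [3.5+1.7, -1.8+1.7, -6.7+1.7] = [5.200,-0.100,-5.000]
diag = √(12.6²+12.6²+12.6²) = √476.28 = 21.824

min=[-7.400,-12.700,-17.600] max=[5.200,-0.100,-5.000] diag=21.824


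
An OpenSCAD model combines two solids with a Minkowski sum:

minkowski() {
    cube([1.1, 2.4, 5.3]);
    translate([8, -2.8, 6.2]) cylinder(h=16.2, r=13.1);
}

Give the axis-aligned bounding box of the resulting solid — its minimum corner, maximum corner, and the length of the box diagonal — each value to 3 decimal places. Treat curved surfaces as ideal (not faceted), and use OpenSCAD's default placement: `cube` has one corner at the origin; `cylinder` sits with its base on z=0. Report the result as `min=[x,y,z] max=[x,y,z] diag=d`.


A = translate([8, -2.8, 6.2]) cylinder(h=16.2, r=13.1) → bbox [-5.1,-15.9,6.2] .. [21.1,10.3,22.4]
B = cube([1.1, 2.4, 5.3]) → bbox [0,0,0] .. [1.1,2.4,5.3]
lo = A.lo+B.lo = [-5.1+0, -15.9+0, 6.2+0] = [-5.100,-15.900,6.200]
hi = A.hi+B.hi = [21.1+1.1, 10.3+2.4, 22.4+5.3] = [22.200,12.700,27.700]
diag = √(27.3²+28.6²+21.5²) = √2025.5 = 45.006

min=[-5.100,-15.900,6.200] max=[22.200,12.700,27.700] diag=45.006


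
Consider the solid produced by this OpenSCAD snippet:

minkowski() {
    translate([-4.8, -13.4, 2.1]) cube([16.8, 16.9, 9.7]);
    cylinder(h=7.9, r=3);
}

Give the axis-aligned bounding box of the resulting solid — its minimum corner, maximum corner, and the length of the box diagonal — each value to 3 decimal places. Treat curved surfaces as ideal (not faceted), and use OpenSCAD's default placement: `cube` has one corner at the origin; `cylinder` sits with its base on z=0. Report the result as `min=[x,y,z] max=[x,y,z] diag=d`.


A = translate([-4.8, -13.4, 2.1]) cube([16.8, 16.9, 9.7]) → bbox [-4.8,-13.4,2.1] .. [12,3.5,11.8]
B = cylinder(h=7.9, r=3) → bbox [-3,-3,0] .. [3,3,7.9]
lo = A.lo+B.lo = [-4.8-3, -13.4-3, 2.1+0] = [-7.800,-16.400,2.100]
hi = A.hi+B.hi = [12+3, 3.5+3, 11.8+7.9] = [15.000,6.500,19.700]
diag = √(22.8²+22.9²+17.6²) = √1354.01 = 36.797

min=[-7.800,-16.400,2.100] max=[15.000,6.500,19.700] diag=36.797


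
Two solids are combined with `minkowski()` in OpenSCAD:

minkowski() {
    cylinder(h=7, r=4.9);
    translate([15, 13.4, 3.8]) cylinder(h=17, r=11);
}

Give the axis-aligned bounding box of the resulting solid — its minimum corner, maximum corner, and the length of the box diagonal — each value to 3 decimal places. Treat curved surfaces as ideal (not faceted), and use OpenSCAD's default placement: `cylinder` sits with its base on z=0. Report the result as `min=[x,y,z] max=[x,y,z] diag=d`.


A = translate([15, 13.4, 3.8]) cylinder(h=17, r=11) → bbox [4,2.4,3.8] .. [26,24.4,20.8]
B = cylinder(h=7, r=4.9) → bbox [-4.9,-4.9,0] .. [4.9,4.9,7]
lo = A.lo+B.lo = [4-4.9, 2.4-4.9, 3.8+0] = [-0.900,-2.500,3.800]
hi = A.hi+B.hi = [26+4.9, 24.4+4.9, 20.8+7] = [30.900,29.300,27.800]
diag = √(31.8²+31.8²+24²) = √2598.48 = 50.975

min=[-0.900,-2.500,3.800] max=[30.900,29.300,27.800] diag=50.975
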